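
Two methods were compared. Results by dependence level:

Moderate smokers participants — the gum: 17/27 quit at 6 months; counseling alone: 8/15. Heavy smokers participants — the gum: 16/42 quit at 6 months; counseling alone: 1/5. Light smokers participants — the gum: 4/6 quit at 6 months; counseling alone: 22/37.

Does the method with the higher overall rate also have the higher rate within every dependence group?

No

Moderate smokers: the gum 17/27 = 63.0%, counseling alone 8/15 = 53.3% → the gum
Heavy smokers: the gum 16/42 = 38.1%, counseling alone 1/5 = 20.0% → the gum
Light smokers: the gum 4/6 = 66.7%, counseling alone 22/37 = 59.5% → the gum
Overall: the gum 37/75 = 49.3%, counseling alone 31/57 = 54.4% → counseling alone
The gum wins each dependence group but counseling alone wins overall — the comparison reverses. The gum's participants skew toward heavy smokers, which has a lower base rate.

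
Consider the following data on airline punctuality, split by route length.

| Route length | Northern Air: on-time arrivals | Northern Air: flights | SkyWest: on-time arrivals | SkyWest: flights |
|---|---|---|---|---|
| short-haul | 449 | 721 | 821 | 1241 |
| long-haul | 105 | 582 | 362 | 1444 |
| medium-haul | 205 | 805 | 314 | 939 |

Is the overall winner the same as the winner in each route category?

Short-haul: Northern Air 449/721 = 62.3%, SkyWest 821/1241 = 66.2% → SkyWest
Long-haul: Northern Air 105/582 = 18.0%, SkyWest 362/1444 = 25.1% → SkyWest
Medium-haul: Northern Air 205/805 = 25.5%, SkyWest 314/939 = 33.4% → SkyWest
Overall: Northern Air 759/2108 = 36.0%, SkyWest 1497/3624 = 41.3% → SkyWest
SkyWest wins overall and in every route group — no reversal.

Yes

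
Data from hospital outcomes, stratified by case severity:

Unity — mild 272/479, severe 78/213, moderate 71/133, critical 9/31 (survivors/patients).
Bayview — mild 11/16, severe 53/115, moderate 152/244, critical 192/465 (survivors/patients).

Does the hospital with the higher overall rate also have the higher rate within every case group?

Mild: Unity 272/479 = 56.8%, Bayview 11/16 = 68.8% → Bayview
Severe: Unity 78/213 = 36.6%, Bayview 53/115 = 46.1% → Bayview
Moderate: Unity 71/133 = 53.4%, Bayview 152/244 = 62.3% → Bayview
Critical: Unity 9/31 = 29.0%, Bayview 192/465 = 41.3% → Bayview
Overall: Unity 430/856 = 50.2%, Bayview 408/840 = 48.6% → Unity
Bayview wins each case group but Unity wins overall — the comparison reverses. Bayview's patients skew toward critical, which has a lower base rate.

No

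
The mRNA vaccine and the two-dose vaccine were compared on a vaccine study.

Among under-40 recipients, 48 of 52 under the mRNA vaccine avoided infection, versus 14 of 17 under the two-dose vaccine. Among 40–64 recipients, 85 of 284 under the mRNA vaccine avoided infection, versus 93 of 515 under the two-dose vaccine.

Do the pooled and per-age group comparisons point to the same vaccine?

Yes

Under-40: the mRNA vaccine 48/52 = 92.3%, the two-dose vaccine 14/17 = 82.4% → the mRNA vaccine
40–64: the mRNA vaccine 85/284 = 29.9%, the two-dose vaccine 93/515 = 18.1% → the mRNA vaccine
Overall: the mRNA vaccine 133/336 = 39.6%, the two-dose vaccine 107/532 = 20.1% → the mRNA vaccine
The mRNA vaccine wins overall and in every age group — no reversal.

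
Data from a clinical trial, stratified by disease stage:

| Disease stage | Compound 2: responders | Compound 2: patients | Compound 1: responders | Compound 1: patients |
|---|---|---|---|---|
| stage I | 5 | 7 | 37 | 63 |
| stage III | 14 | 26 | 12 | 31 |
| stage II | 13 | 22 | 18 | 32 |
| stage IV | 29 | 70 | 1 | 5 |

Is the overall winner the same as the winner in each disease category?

Stage I: Compound 2 5/7 = 71.4%, Compound 1 37/63 = 58.7% → Compound 2
Stage III: Compound 2 14/26 = 53.8%, Compound 1 12/31 = 38.7% → Compound 2
Stage II: Compound 2 13/22 = 59.1%, Compound 1 18/32 = 56.2% → Compound 2
Stage IV: Compound 2 29/70 = 41.4%, Compound 1 1/5 = 20.0% → Compound 2
Overall: Compound 2 61/125 = 48.8%, Compound 1 68/131 = 51.9% → Compound 1
Compound 2 wins each disease group but Compound 1 wins overall — the comparison reverses. Compound 2's patients skew toward stage IV, which has a lower base rate.

No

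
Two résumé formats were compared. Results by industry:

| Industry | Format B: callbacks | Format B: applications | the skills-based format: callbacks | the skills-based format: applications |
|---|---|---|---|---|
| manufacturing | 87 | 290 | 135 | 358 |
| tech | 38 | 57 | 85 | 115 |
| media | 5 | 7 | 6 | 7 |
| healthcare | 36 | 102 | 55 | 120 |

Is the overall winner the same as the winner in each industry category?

Yes

Manufacturing: Format B 87/290 = 30.0%, the skills-based format 135/358 = 37.7% → the skills-based format
Tech: Format B 38/57 = 66.7%, the skills-based format 85/115 = 73.9% → the skills-based format
Media: Format B 5/7 = 71.4%, the skills-based format 6/7 = 85.7% → the skills-based format
Healthcare: Format B 36/102 = 35.3%, the skills-based format 55/120 = 45.8% → the skills-based format
Overall: Format B 166/456 = 36.4%, the skills-based format 281/600 = 46.8% → the skills-based format
The skills-based format wins overall and in every industry group — no reversal.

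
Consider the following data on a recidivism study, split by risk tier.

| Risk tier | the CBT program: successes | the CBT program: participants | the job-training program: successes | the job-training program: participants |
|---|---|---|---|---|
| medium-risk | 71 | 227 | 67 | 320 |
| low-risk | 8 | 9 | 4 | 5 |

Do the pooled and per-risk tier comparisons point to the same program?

Medium-risk: the CBT program 71/227 = 31.3%, the job-training program 67/320 = 20.9% → the CBT program
Low-risk: the CBT program 8/9 = 88.9%, the job-training program 4/5 = 80.0% → the CBT program
Overall: the CBT program 79/236 = 33.5%, the job-training program 71/325 = 21.8% → the CBT program
The CBT program wins overall and in every risk group — no reversal.

Yes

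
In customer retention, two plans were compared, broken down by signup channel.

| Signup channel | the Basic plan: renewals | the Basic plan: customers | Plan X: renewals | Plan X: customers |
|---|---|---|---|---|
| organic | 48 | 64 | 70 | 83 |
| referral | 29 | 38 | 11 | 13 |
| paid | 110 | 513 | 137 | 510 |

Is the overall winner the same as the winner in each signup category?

Yes

Organic: the Basic plan 48/64 = 75.0%, Plan X 70/83 = 84.3% → Plan X
Referral: the Basic plan 29/38 = 76.3%, Plan X 11/13 = 84.6% → Plan X
Paid: the Basic plan 110/513 = 21.4%, Plan X 137/510 = 26.9% → Plan X
Overall: the Basic plan 187/615 = 30.4%, Plan X 218/606 = 36.0% → Plan X
Plan X wins overall and in every signup group — no reversal.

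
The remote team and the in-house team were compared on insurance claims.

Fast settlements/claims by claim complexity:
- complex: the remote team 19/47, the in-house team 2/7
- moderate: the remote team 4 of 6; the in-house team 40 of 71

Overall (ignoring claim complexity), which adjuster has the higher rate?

Complex: the remote team 19/47 = 40.4%, the in-house team 2/7 = 28.6% → the remote team
Moderate: the remote team 4/6 = 66.7%, the in-house team 40/71 = 56.3% → the remote team
Overall: the remote team 23/53 = 43.4%, the in-house team 42/78 = 53.8% → the in-house team
(The remote team wins every claim group but the in-house team wins overall — the remote team's claims skew toward the low-rate complex group.)

the in-house team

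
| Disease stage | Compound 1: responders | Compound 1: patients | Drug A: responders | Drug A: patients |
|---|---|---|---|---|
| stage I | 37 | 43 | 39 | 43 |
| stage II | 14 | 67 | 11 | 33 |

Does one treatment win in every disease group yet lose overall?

Stage I: Compound 1 37/43 = 86.0%, Drug A 39/43 = 90.7% → Drug A
Stage II: Compound 1 14/67 = 20.9%, Drug A 11/33 = 33.3% → Drug A
Overall: Compound 1 51/110 = 46.4%, Drug A 50/76 = 65.8% → Drug A
Drug A wins overall and in every disease group — no reversal.

No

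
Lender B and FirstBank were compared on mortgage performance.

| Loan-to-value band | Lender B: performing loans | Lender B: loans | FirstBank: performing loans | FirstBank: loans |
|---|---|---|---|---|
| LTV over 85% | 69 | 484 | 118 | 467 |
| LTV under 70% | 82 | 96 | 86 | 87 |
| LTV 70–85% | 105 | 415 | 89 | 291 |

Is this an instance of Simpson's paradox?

LTV over 85%: Lender B 69/484 = 14.3%, FirstBank 118/467 = 25.3% → FirstBank
LTV under 70%: Lender B 82/96 = 85.4%, FirstBank 86/87 = 98.9% → FirstBank
LTV 70–85%: Lender B 105/415 = 25.3%, FirstBank 89/291 = 30.6% → FirstBank
Overall: Lender B 256/995 = 25.7%, FirstBank 293/845 = 34.7% → FirstBank
FirstBank wins overall and in every loan-to-value group — no reversal.

No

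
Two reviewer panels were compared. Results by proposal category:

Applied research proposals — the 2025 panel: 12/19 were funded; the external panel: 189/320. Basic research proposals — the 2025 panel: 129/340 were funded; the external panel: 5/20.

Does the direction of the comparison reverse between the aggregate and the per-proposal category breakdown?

Applied research: the 2025 panel 12/19 = 63.2%, the external panel 189/320 = 59.1% → the 2025 panel
Basic research: the 2025 panel 129/340 = 37.9%, the external panel 5/20 = 25.0% → the 2025 panel
Overall: the 2025 panel 141/359 = 39.3%, the external panel 194/340 = 57.1% → the external panel
The 2025 panel wins each proposal group but the external panel wins overall — the comparison reverses. The 2025 panel's proposals skew toward basic research, which has a lower base rate.

Yes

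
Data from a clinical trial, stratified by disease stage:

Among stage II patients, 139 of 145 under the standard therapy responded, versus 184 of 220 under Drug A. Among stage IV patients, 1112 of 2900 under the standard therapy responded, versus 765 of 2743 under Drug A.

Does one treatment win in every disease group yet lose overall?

Stage II: the standard therapy 139/145 = 95.9%, Drug A 184/220 = 83.6% → the standard therapy
Stage IV: the standard therapy 1112/2900 = 38.3%, Drug A 765/2743 = 27.9% → the standard therapy
Overall: the standard therapy 1251/3045 = 41.1%, Drug A 949/2963 = 32.0% → the standard therapy
The standard therapy wins overall and in every disease group — no reversal.

No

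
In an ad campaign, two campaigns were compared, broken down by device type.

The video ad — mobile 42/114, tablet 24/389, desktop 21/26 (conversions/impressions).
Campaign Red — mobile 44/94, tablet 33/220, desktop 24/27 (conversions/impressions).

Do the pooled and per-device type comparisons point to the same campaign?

Yes

Mobile: the video ad 42/114 = 36.8%, Campaign Red 44/94 = 46.8% → Campaign Red
Tablet: the video ad 24/389 = 6.2%, Campaign Red 33/220 = 15.0% → Campaign Red
Desktop: the video ad 21/26 = 80.8%, Campaign Red 24/27 = 88.9% → Campaign Red
Overall: the video ad 87/529 = 16.4%, Campaign Red 101/341 = 29.6% → Campaign Red
Campaign Red wins overall and in every device group — no reversal.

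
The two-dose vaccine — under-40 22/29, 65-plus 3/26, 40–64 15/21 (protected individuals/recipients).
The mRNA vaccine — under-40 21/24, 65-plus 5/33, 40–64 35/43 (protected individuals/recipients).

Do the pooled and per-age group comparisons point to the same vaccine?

Under-40: the two-dose vaccine 22/29 = 75.9%, the mRNA vaccine 21/24 = 87.5% → the mRNA vaccine
65-plus: the two-dose vaccine 3/26 = 11.5%, the mRNA vaccine 5/33 = 15.2% → the mRNA vaccine
40–64: the two-dose vaccine 15/21 = 71.4%, the mRNA vaccine 35/43 = 81.4% → the mRNA vaccine
Overall: the two-dose vaccine 40/76 = 52.6%, the mRNA vaccine 61/100 = 61.0% → the mRNA vaccine
The mRNA vaccine wins overall and in every age group — no reversal.

Yes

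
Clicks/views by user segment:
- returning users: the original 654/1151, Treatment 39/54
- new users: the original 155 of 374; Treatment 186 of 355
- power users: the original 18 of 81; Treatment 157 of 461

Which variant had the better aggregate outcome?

the original

Returning users: the original 654/1151 = 56.8%, Treatment 39/54 = 72.2% → Treatment
New users: the original 155/374 = 41.4%, Treatment 186/355 = 52.4% → Treatment
Power users: the original 18/81 = 22.2%, Treatment 157/461 = 34.1% → Treatment
Overall: the original 827/1606 = 51.5%, Treatment 382/870 = 43.9% → the original
(Treatment wins every user group but the original wins overall — Treatment's views skew toward the low-rate power users group.)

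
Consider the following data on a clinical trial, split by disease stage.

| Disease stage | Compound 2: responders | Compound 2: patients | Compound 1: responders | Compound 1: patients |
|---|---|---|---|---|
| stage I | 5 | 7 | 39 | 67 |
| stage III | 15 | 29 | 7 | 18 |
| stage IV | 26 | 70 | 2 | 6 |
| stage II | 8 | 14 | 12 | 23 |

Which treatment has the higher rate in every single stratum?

Compound 2

Stage I: Compound 2 5/7 = 71.4%, Compound 1 39/67 = 58.2% → Compound 2
Stage III: Compound 2 15/29 = 51.7%, Compound 1 7/18 = 38.9% → Compound 2
Stage IV: Compound 2 26/70 = 37.1%, Compound 1 2/6 = 33.3% → Compound 2
Stage II: Compound 2 8/14 = 57.1%, Compound 1 12/23 = 52.2% → Compound 2
Compound 2 has the higher rate in all 4 groups.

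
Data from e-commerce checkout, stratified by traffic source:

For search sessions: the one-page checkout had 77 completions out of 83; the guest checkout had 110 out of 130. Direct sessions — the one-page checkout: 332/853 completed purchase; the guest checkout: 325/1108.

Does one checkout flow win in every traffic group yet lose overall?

Search: the one-page checkout 77/83 = 92.8%, the guest checkout 110/130 = 84.6% → the one-page checkout
Direct: the one-page checkout 332/853 = 38.9%, the guest checkout 325/1108 = 29.3% → the one-page checkout
Overall: the one-page checkout 409/936 = 43.7%, the guest checkout 435/1238 = 35.1% → the one-page checkout
The one-page checkout wins overall and in every traffic group — no reversal.

No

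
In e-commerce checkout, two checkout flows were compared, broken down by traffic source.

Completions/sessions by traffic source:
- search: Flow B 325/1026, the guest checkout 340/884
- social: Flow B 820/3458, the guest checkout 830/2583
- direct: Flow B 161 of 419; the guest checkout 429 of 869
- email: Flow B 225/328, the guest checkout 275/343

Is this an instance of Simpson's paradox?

Search: Flow B 325/1026 = 31.7%, the guest checkout 340/884 = 38.5% → the guest checkout
Social: Flow B 820/3458 = 23.7%, the guest checkout 830/2583 = 32.1% → the guest checkout
Direct: Flow B 161/419 = 38.4%, the guest checkout 429/869 = 49.4% → the guest checkout
Email: Flow B 225/328 = 68.6%, the guest checkout 275/343 = 80.2% → the guest checkout
Overall: Flow B 1531/5231 = 29.3%, the guest checkout 1874/4679 = 40.1% → the guest checkout
The guest checkout wins overall and in every traffic group — no reversal.

No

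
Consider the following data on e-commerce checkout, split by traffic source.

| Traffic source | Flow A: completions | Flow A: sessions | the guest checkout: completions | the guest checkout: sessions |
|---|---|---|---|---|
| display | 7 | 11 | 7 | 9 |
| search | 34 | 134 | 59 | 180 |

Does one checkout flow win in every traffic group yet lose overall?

Display: Flow A 7/11 = 63.6%, the guest checkout 7/9 = 77.8% → the guest checkout
Search: Flow A 34/134 = 25.4%, the guest checkout 59/180 = 32.8% → the guest checkout
Overall: Flow A 41/145 = 28.3%, the guest checkout 66/189 = 34.9% → the guest checkout
The guest checkout wins overall and in every traffic group — no reversal.

No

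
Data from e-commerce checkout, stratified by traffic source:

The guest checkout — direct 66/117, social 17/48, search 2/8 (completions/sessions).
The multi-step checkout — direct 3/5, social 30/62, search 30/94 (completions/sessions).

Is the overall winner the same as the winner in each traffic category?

No

Direct: the guest checkout 66/117 = 56.4%, the multi-step checkout 3/5 = 60.0% → the multi-step checkout
Social: the guest checkout 17/48 = 35.4%, the multi-step checkout 30/62 = 48.4% → the multi-step checkout
Search: the guest checkout 2/8 = 25.0%, the multi-step checkout 30/94 = 31.9% → the multi-step checkout
Overall: the guest checkout 85/173 = 49.1%, the multi-step checkout 63/161 = 39.1% → the guest checkout
The multi-step checkout wins each traffic group but the guest checkout wins overall — the comparison reverses. The multi-step checkout's sessions skew toward search, which has a lower base rate.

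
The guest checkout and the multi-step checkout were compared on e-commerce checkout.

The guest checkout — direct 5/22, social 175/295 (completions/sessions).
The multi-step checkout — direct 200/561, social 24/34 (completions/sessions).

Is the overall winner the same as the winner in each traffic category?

Direct: the guest checkout 5/22 = 22.7%, the multi-step checkout 200/561 = 35.7% → the multi-step checkout
Social: the guest checkout 175/295 = 59.3%, the multi-step checkout 24/34 = 70.6% → the multi-step checkout
Overall: the guest checkout 180/317 = 56.8%, the multi-step checkout 224/595 = 37.6% → the guest checkout
The multi-step checkout wins each traffic group but the guest checkout wins overall — the comparison reverses. The multi-step checkout's sessions skew toward direct, which has a lower base rate.

No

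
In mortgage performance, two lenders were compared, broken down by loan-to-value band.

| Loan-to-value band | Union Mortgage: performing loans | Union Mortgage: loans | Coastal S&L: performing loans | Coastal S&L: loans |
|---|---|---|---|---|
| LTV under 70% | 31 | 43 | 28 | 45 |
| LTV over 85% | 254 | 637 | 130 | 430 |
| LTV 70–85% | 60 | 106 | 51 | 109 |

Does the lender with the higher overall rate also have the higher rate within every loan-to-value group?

Yes

LTV under 70%: Union Mortgage 31/43 = 72.1%, Coastal S&L 28/45 = 62.2% → Union Mortgage
LTV over 85%: Union Mortgage 254/637 = 39.9%, Coastal S&L 130/430 = 30.2% → Union Mortgage
LTV 70–85%: Union Mortgage 60/106 = 56.6%, Coastal S&L 51/109 = 46.8% → Union Mortgage
Overall: Union Mortgage 345/786 = 43.9%, Coastal S&L 209/584 = 35.8% → Union Mortgage
Union Mortgage wins overall and in every loan-to-value group — no reversal.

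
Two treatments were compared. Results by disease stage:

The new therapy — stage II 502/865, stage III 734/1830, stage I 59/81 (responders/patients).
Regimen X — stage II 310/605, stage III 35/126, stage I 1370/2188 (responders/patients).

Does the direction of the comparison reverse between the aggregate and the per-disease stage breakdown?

Yes

Stage II: the new therapy 502/865 = 58.0%, Regimen X 310/605 = 51.2% → the new therapy
Stage III: the new therapy 734/1830 = 40.1%, Regimen X 35/126 = 27.8% → the new therapy
Stage I: the new therapy 59/81 = 72.8%, Regimen X 1370/2188 = 62.6% → the new therapy
Overall: the new therapy 1295/2776 = 46.6%, Regimen X 1715/2919 = 58.8% → Regimen X
The new therapy wins each disease group but Regimen X wins overall — the comparison reverses. The new therapy's patients skew toward stage III, which has a lower base rate.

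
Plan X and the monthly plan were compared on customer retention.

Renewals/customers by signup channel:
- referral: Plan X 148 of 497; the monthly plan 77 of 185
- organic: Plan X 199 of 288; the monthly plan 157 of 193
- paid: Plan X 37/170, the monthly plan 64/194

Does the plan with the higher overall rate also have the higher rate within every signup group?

Referral: Plan X 148/497 = 29.8%, the monthly plan 77/185 = 41.6% → the monthly plan
Organic: Plan X 199/288 = 69.1%, the monthly plan 157/193 = 81.3% → the monthly plan
Paid: Plan X 37/170 = 21.8%, the monthly plan 64/194 = 33.0% → the monthly plan
Overall: Plan X 384/955 = 40.2%, the monthly plan 298/572 = 52.1% → the monthly plan
The monthly plan wins overall and in every signup group — no reversal.

Yes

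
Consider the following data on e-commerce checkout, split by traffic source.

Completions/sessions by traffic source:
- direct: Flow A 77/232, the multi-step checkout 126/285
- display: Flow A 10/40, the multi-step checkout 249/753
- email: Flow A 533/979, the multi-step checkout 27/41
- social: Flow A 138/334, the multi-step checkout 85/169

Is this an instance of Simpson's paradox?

Direct: Flow A 77/232 = 33.2%, the multi-step checkout 126/285 = 44.2% → the multi-step checkout
Display: Flow A 10/40 = 25.0%, the multi-step checkout 249/753 = 33.1% → the multi-step checkout
Email: Flow A 533/979 = 54.4%, the multi-step checkout 27/41 = 65.9% → the multi-step checkout
Social: Flow A 138/334 = 41.3%, the multi-step checkout 85/169 = 50.3% → the multi-step checkout
Overall: Flow A 758/1585 = 47.8%, the multi-step checkout 487/1248 = 39.0% → Flow A
The multi-step checkout wins each traffic group but Flow A wins overall — the comparison reverses. The multi-step checkout's sessions skew toward display, which has a lower base rate.

Yes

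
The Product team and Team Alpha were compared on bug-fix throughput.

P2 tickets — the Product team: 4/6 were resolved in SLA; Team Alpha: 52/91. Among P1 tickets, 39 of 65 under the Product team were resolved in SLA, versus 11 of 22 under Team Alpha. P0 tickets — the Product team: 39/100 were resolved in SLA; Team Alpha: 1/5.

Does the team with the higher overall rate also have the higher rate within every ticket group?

No

P2: the Product team 4/6 = 66.7%, Team Alpha 52/91 = 57.1% → the Product team
P1: the Product team 39/65 = 60.0%, Team Alpha 11/22 = 50.0% → the Product team
P0: the Product team 39/100 = 39.0%, Team Alpha 1/5 = 20.0% → the Product team
Overall: the Product team 82/171 = 48.0%, Team Alpha 64/118 = 54.2% → Team Alpha
The Product team wins each ticket group but Team Alpha wins overall — the comparison reverses. The Product team's tickets skew toward P0, which has a lower base rate.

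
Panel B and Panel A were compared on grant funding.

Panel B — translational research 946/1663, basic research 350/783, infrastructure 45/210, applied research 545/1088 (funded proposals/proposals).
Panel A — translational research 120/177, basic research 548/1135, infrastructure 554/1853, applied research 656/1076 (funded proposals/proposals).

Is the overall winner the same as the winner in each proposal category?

Translational research: Panel B 946/1663 = 56.9%, Panel A 120/177 = 67.8% → Panel A
Basic research: Panel B 350/783 = 44.7%, Panel A 548/1135 = 48.3% → Panel A
Infrastructure: Panel B 45/210 = 21.4%, Panel A 554/1853 = 29.9% → Panel A
Applied research: Panel B 545/1088 = 50.1%, Panel A 656/1076 = 61.0% → Panel A
Overall: Panel B 1886/3744 = 50.4%, Panel A 1878/4241 = 44.3% → Panel B
Panel A wins each proposal group but Panel B wins overall — the comparison reverses. Panel A's proposals skew toward infrastructure, which has a lower base rate.

No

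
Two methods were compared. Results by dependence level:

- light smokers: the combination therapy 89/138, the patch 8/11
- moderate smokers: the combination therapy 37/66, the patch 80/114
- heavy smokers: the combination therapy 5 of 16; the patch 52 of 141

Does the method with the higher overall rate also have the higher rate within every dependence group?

Light smokers: the combination therapy 89/138 = 64.5%, the patch 8/11 = 72.7% → the patch
Moderate smokers: the combination therapy 37/66 = 56.1%, the patch 80/114 = 70.2% → the patch
Heavy smokers: the combination therapy 5/16 = 31.2%, the patch 52/141 = 36.9% → the patch
Overall: the combination therapy 131/220 = 59.5%, the patch 140/266 = 52.6% → the combination therapy
The patch wins each dependence group but the combination therapy wins overall — the comparison reverses. The patch's participants skew toward heavy smokers, which has a lower base rate.

No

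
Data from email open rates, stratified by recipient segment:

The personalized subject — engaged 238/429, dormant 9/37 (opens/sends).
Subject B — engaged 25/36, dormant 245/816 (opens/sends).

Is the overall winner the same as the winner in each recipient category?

Engaged: the personalized subject 238/429 = 55.5%, Subject B 25/36 = 69.4% → Subject B
Dormant: the personalized subject 9/37 = 24.3%, Subject B 245/816 = 30.0% → Subject B
Overall: the personalized subject 247/466 = 53.0%, Subject B 270/852 = 31.7% → the personalized subject
Subject B wins each recipient group but the personalized subject wins overall — the comparison reverses. Subject B's sends skew toward dormant, which has a lower base rate.

No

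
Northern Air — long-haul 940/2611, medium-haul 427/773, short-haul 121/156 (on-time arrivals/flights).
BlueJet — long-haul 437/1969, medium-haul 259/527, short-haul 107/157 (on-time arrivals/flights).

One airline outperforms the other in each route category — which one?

Long-haul: Northern Air 940/2611 = 36.0%, BlueJet 437/1969 = 22.2% → Northern Air
Medium-haul: Northern Air 427/773 = 55.2%, BlueJet 259/527 = 49.1% → Northern Air
Short-haul: Northern Air 121/156 = 77.6%, BlueJet 107/157 = 68.2% → Northern Air
Northern Air has the higher rate in all 3 groups.

Northern Air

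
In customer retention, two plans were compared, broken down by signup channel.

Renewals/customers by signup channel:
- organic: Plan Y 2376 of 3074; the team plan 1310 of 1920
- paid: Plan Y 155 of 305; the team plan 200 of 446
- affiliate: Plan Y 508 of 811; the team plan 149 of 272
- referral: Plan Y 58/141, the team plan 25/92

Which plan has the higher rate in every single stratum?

Plan Y

Organic: Plan Y 2376/3074 = 77.3%, the team plan 1310/1920 = 68.2% → Plan Y
Paid: Plan Y 155/305 = 50.8%, the team plan 200/446 = 44.8% → Plan Y
Affiliate: Plan Y 508/811 = 62.6%, the team plan 149/272 = 54.8% → Plan Y
Referral: Plan Y 58/141 = 41.1%, the team plan 25/92 = 27.2% → Plan Y
Plan Y has the higher rate in all 4 groups.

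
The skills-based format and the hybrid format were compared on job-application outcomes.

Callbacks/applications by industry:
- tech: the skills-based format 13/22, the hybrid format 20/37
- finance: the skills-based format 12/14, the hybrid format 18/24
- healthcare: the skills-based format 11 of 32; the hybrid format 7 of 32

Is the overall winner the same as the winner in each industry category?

Yes

Tech: the skills-based format 13/22 = 59.1%, the hybrid format 20/37 = 54.1% → the skills-based format
Finance: the skills-based format 12/14 = 85.7%, the hybrid format 18/24 = 75.0% → the skills-based format
Healthcare: the skills-based format 11/32 = 34.4%, the hybrid format 7/32 = 21.9% → the skills-based format
Overall: the skills-based format 36/68 = 52.9%, the hybrid format 45/93 = 48.4% → the skills-based format
The skills-based format wins overall and in every industry group — no reversal.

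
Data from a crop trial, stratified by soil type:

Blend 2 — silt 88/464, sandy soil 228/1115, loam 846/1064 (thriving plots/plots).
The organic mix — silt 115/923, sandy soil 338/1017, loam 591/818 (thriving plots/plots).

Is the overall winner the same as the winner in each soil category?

Silt: Blend 2 88/464 = 19.0%, the organic mix 115/923 = 12.5% → Blend 2
Sandy soil: Blend 2 228/1115 = 20.4%, the organic mix 338/1017 = 33.2% → the organic mix
Loam: Blend 2 846/1064 = 79.5%, the organic mix 591/818 = 72.2% → Blend 2
Overall: Blend 2 1162/2643 = 44.0%, the organic mix 1044/2758 = 37.9% → Blend 2
Neither sweeps: Blend 2 wins 2 of 3 groups, the organic mix wins 1. Blend 2 wins overall but not every group — no Simpson reversal.

No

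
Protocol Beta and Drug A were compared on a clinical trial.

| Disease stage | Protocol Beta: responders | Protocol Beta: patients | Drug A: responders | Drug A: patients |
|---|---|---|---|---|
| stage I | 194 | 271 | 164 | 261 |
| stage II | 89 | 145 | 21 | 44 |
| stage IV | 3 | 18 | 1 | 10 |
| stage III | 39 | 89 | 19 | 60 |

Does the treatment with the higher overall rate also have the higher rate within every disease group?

Yes

Stage I: Protocol Beta 194/271 = 71.6%, Drug A 164/261 = 62.8% → Protocol Beta
Stage II: Protocol Beta 89/145 = 61.4%, Drug A 21/44 = 47.7% → Protocol Beta
Stage IV: Protocol Beta 3/18 = 16.7%, Drug A 1/10 = 10.0% → Protocol Beta
Stage III: Protocol Beta 39/89 = 43.8%, Drug A 19/60 = 31.7% → Protocol Beta
Overall: Protocol Beta 325/523 = 62.1%, Drug A 205/375 = 54.7% → Protocol Beta
Protocol Beta wins overall and in every disease group — no reversal.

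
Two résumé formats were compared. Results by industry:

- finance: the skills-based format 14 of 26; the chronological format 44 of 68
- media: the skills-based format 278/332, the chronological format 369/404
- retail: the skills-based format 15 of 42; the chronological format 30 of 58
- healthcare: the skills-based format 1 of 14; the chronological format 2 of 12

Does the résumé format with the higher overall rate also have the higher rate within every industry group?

Yes

Finance: the skills-based format 14/26 = 53.8%, the chronological format 44/68 = 64.7% → the chronological format
Media: the skills-based format 278/332 = 83.7%, the chronological format 369/404 = 91.3% → the chronological format
Retail: the skills-based format 15/42 = 35.7%, the chronological format 30/58 = 51.7% → the chronological format
Healthcare: the skills-based format 1/14 = 7.1%, the chronological format 2/12 = 16.7% → the chronological format
Overall: the skills-based format 308/414 = 74.4%, the chronological format 445/542 = 82.1% → the chronological format
The chronological format wins overall and in every industry group — no reversal.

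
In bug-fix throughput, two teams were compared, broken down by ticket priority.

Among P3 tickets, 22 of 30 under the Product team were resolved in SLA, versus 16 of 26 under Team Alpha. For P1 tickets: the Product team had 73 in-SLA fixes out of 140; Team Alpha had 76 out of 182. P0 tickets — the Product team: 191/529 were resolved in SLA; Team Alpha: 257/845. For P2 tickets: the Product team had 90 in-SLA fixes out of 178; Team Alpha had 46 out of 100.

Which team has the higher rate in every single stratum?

P3: the Product team 22/30 = 73.3%, Team Alpha 16/26 = 61.5% → the Product team
P1: the Product team 73/140 = 52.1%, Team Alpha 76/182 = 41.8% → the Product team
P0: the Product team 191/529 = 36.1%, Team Alpha 257/845 = 30.4% → the Product team
P2: the Product team 90/178 = 50.6%, Team Alpha 46/100 = 46.0% → the Product team
The Product team has the higher rate in all 4 groups.

the Product team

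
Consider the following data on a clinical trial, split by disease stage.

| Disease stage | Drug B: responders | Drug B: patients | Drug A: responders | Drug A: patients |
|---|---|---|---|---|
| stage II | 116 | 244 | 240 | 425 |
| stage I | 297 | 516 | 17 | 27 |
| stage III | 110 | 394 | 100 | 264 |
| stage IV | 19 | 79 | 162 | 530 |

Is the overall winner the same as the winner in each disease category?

Stage II: Drug B 116/244 = 47.5%, Drug A 240/425 = 56.5% → Drug A
Stage I: Drug B 297/516 = 57.6%, Drug A 17/27 = 63.0% → Drug A
Stage III: Drug B 110/394 = 27.9%, Drug A 100/264 = 37.9% → Drug A
Stage IV: Drug B 19/79 = 24.1%, Drug A 162/530 = 30.6% → Drug A
Overall: Drug B 542/1233 = 44.0%, Drug A 519/1246 = 41.7% → Drug B
Drug A wins each disease group but Drug B wins overall — the comparison reverses. Drug A's patients skew toward stage IV, which has a lower base rate.

No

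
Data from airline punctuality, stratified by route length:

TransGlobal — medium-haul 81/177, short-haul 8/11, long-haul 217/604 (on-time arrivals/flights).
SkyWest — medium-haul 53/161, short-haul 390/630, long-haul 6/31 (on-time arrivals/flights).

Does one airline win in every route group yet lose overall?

Medium-haul: TransGlobal 81/177 = 45.8%, SkyWest 53/161 = 32.9% → TransGlobal
Short-haul: TransGlobal 8/11 = 72.7%, SkyWest 390/630 = 61.9% → TransGlobal
Long-haul: TransGlobal 217/604 = 35.9%, SkyWest 6/31 = 19.4% → TransGlobal
Overall: TransGlobal 306/792 = 38.6%, SkyWest 449/822 = 54.6% → SkyWest
TransGlobal wins each route group but SkyWest wins overall — the comparison reverses. TransGlobal's flights skew toward long-haul, which has a lower base rate.

Yes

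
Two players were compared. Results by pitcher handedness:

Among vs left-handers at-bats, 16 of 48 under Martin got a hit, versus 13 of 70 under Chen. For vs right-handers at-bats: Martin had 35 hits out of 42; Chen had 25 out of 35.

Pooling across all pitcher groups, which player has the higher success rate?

Vs left-handers: Martin 16/48 = 33.3%, Chen 13/70 = 18.6% → Martin
Vs right-handers: Martin 35/42 = 83.3%, Chen 25/35 = 71.4% → Martin
Overall: Martin 51/90 = 56.7%, Chen 38/105 = 36.2% → Martin

Martin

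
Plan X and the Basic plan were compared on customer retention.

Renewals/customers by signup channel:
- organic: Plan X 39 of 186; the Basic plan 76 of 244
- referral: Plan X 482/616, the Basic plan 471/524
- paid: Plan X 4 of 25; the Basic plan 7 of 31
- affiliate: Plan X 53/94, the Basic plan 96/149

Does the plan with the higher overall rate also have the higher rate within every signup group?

Organic: Plan X 39/186 = 21.0%, the Basic plan 76/244 = 31.1% → the Basic plan
Referral: Plan X 482/616 = 78.2%, the Basic plan 471/524 = 89.9% → the Basic plan
Paid: Plan X 4/25 = 16.0%, the Basic plan 7/31 = 22.6% → the Basic plan
Affiliate: Plan X 53/94 = 56.4%, the Basic plan 96/149 = 64.4% → the Basic plan
Overall: Plan X 578/921 = 62.8%, the Basic plan 650/948 = 68.6% → the Basic plan
The Basic plan wins overall and in every signup group — no reversal.

Yes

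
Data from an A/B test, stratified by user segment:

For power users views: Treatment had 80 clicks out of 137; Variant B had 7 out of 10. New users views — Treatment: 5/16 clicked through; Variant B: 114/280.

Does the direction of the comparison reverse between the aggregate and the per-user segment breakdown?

Yes

Power users: Treatment 80/137 = 58.4%, Variant B 7/10 = 70.0% → Variant B
New users: Treatment 5/16 = 31.2%, Variant B 114/280 = 40.7% → Variant B
Overall: Treatment 85/153 = 55.6%, Variant B 121/290 = 41.7% → Treatment
Variant B wins each user group but Treatment wins overall — the comparison reverses. Variant B's views skew toward new users, which has a lower base rate.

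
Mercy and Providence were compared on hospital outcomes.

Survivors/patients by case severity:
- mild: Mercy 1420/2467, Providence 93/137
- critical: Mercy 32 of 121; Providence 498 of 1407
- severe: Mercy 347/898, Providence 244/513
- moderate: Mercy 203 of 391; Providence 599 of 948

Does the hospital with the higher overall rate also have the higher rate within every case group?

No

Mild: Mercy 1420/2467 = 57.6%, Providence 93/137 = 67.9% → Providence
Critical: Mercy 32/121 = 26.4%, Providence 498/1407 = 35.4% → Providence
Severe: Mercy 347/898 = 38.6%, Providence 244/513 = 47.6% → Providence
Moderate: Mercy 203/391 = 51.9%, Providence 599/948 = 63.2% → Providence
Overall: Mercy 2002/3877 = 51.6%, Providence 1434/3005 = 47.7% → Mercy
Providence wins each case group but Mercy wins overall — the comparison reverses. Providence's patients skew toward critical, which has a lower base rate.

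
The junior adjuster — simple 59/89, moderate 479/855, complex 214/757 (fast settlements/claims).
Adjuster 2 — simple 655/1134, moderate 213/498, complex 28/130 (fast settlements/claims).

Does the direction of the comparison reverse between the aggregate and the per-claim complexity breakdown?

Yes

Simple: the junior adjuster 59/89 = 66.3%, Adjuster 2 655/1134 = 57.8% → the junior adjuster
Moderate: the junior adjuster 479/855 = 56.0%, Adjuster 2 213/498 = 42.8% → the junior adjuster
Complex: the junior adjuster 214/757 = 28.3%, Adjuster 2 28/130 = 21.5% → the junior adjuster
Overall: the junior adjuster 752/1701 = 44.2%, Adjuster 2 896/1762 = 50.9% → Adjuster 2
The junior adjuster wins each claim group but Adjuster 2 wins overall — the comparison reverses. The junior adjuster's claims skew toward complex, which has a lower base rate.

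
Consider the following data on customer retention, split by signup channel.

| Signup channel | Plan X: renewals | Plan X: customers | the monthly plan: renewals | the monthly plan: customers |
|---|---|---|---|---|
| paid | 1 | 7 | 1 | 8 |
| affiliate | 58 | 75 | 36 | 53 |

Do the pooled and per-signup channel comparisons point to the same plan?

Yes

Paid: Plan X 1/7 = 14.3%, the monthly plan 1/8 = 12.5% → Plan X
Affiliate: Plan X 58/75 = 77.3%, the monthly plan 36/53 = 67.9% → Plan X
Overall: Plan X 59/82 = 72.0%, the monthly plan 37/61 = 60.7% → Plan X
Plan X wins overall and in every signup group — no reversal.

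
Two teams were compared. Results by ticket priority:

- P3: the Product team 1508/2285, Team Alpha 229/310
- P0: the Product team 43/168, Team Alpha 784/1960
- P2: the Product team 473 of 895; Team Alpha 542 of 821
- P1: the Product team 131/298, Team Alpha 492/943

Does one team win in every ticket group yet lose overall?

Yes

P3: the Product team 1508/2285 = 66.0%, Team Alpha 229/310 = 73.9% → Team Alpha
P0: the Product team 43/168 = 25.6%, Team Alpha 784/1960 = 40.0% → Team Alpha
P2: the Product team 473/895 = 52.8%, Team Alpha 542/821 = 66.0% → Team Alpha
P1: the Product team 131/298 = 44.0%, Team Alpha 492/943 = 52.2% → Team Alpha
Overall: the Product team 2155/3646 = 59.1%, Team Alpha 2047/4034 = 50.7% → the Product team
Team Alpha wins each ticket group but the Product team wins overall — the comparison reverses. Team Alpha's tickets skew toward P0, which has a lower base rate.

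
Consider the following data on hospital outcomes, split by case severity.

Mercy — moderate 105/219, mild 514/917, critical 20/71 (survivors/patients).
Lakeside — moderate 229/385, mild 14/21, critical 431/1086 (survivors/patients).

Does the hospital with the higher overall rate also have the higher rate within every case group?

Moderate: Mercy 105/219 = 47.9%, Lakeside 229/385 = 59.5% → Lakeside
Mild: Mercy 514/917 = 56.1%, Lakeside 14/21 = 66.7% → Lakeside
Critical: Mercy 20/71 = 28.2%, Lakeside 431/1086 = 39.7% → Lakeside
Overall: Mercy 639/1207 = 52.9%, Lakeside 674/1492 = 45.2% → Mercy
Lakeside wins each case group but Mercy wins overall — the comparison reverses. Lakeside's patients skew toward critical, which has a lower base rate.

No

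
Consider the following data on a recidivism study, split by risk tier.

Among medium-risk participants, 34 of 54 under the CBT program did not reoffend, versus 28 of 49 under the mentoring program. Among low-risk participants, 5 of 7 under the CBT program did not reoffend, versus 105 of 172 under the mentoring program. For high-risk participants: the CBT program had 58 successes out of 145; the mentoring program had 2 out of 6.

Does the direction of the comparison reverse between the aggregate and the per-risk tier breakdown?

Medium-risk: the CBT program 34/54 = 63.0%, the mentoring program 28/49 = 57.1% → the CBT program
Low-risk: the CBT program 5/7 = 71.4%, the mentoring program 105/172 = 61.0% → the CBT program
High-risk: the CBT program 58/145 = 40.0%, the mentoring program 2/6 = 33.3% → the CBT program
Overall: the CBT program 97/206 = 47.1%, the mentoring program 135/227 = 59.5% → the mentoring program
The CBT program wins each risk group but the mentoring program wins overall — the comparison reverses. The CBT program's participants skew toward high-risk, which has a lower base rate.

Yes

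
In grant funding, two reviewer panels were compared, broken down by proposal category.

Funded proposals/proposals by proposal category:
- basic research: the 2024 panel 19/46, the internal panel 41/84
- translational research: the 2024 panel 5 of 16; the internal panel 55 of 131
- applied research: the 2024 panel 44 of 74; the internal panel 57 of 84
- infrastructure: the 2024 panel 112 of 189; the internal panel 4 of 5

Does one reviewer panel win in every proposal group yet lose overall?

Yes

Basic research: the 2024 panel 19/46 = 41.3%, the internal panel 41/84 = 48.8% → the internal panel
Translational research: the 2024 panel 5/16 = 31.2%, the internal panel 55/131 = 42.0% → the internal panel
Applied research: the 2024 panel 44/74 = 59.5%, the internal panel 57/84 = 67.9% → the internal panel
Infrastructure: the 2024 panel 112/189 = 59.3%, the internal panel 4/5 = 80.0% → the internal panel
Overall: the 2024 panel 180/325 = 55.4%, the internal panel 157/304 = 51.6% → the 2024 panel
The internal panel wins each proposal group but the 2024 panel wins overall — the comparison reverses. The internal panel's proposals skew toward translational research, which has a lower base rate.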